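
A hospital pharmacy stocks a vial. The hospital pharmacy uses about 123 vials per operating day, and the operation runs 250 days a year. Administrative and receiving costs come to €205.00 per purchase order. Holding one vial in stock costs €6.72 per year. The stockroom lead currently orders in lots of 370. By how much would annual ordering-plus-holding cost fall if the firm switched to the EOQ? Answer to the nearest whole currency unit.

Extra cost ≈ €9,076 per year

Annual demand D = 123 × 250 = 30,750.
EOQ = √(2DS/H) = √(2 × 30,750 × 205 / 6.72) ≈ 1369.71.
Cost at Q* = (D/Q*)S + (Q*/2)H = √(2DSH) ≈ €9,204.48.
Cost at Q = 370: (30,750/370)×205 + (370/2)×6.72 = €17,037.16 + €1,243.20 = €18,280.36.
Excess = €18,280.36 − €9,204.48 = €9,075.88.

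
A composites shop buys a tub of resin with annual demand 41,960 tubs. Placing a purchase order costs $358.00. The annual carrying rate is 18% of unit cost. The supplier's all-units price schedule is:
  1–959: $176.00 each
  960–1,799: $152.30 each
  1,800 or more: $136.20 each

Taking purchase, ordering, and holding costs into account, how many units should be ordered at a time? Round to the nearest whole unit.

Holding cost per unit per year at price C is H = 0.18·C.
Evaluate total cost at each tier's feasible EOQ or, if the EOQ is below the tier, at the tier's minimum quantity.
Tier 1 ($176.00): EOQ = 973.8 exceeds tier's upper bound 959, so this tier is dominated.
EOQ at $152.30 = 1046.9 (feasible in tier 2): TC = 41,960×$152.30 + (41,960/1046.9)×358 + (1046.9/2)×0.18×$152.30 = $6,419,206.58.
EOQ at $136.20 = 1107.0 < 1800, so use break Q=1800: TC = 41,960×$136.20 + (41,960/1800.0)×358 + (1800.0/2)×0.18×$136.20 = $5,745,361.78.
Lowest total cost is $5,745,361.78 at Q = 1800.0.

Q* ≈ 1,800 tubs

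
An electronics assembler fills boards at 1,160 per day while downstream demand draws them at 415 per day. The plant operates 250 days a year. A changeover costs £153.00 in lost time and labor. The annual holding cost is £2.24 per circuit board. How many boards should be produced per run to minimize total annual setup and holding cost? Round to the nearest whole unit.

Q* ≈ 4,698 boards

Annual demand D = 415 × 250 = 103,750.
Production build-up factor (1 − d/p) = 1 − 415/1,160 = 0.6422.
Q* = √(2DS / (H(1 − d/p))) = √(2 × 103,750 × 153 / (2.24 × 0.6422)).
= √(31,747,500 / 1.4386) ≈ 4697.660.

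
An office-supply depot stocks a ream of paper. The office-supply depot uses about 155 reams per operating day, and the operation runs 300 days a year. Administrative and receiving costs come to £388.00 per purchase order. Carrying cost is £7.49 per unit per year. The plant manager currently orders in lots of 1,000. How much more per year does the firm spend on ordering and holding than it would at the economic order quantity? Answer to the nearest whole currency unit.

Extra cost ≈ £5,347 per year

Annual demand D = 155 × 300 = 46,500.
EOQ = √(2DS/H) = √(2 × 46,500 × 388 / 7.49) ≈ 2194.91.
Cost at Q* = (D/Q*)S + (Q*/2)H = √(2DSH) ≈ £16,439.86.
Cost at Q = 1,000: (46,500/1,000)×388 + (1,000/2)×7.49 = £18,042.00 + £3,745.00 = £21,787.00.
Excess = £21,787.00 − £16,439.86 = £5,347.14.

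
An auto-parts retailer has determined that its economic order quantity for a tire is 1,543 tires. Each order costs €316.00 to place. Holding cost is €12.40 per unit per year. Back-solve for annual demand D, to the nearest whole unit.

D ≈ 46,713 tires per year

Squaring Q* = √(2DS/H) gives Q*² = 2DS/H.
From Q* = √(2DS/H): D = Q*²H / (2S) = 1,543² × 12.4 / (2 × 316) = 46712.860.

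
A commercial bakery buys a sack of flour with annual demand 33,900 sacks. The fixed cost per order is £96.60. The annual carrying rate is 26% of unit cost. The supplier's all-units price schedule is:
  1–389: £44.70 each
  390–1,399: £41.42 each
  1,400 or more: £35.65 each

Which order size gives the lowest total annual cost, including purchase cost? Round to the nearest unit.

Holding cost per unit per year at price C is H = 0.26·C.
Candidates are each tier's EOQ (if it falls in that tier) and each price-break quantity.
Tier 1 (£44.70): EOQ = 750.7 exceeds tier's upper bound 389, so this tier is dominated.
EOQ at £41.42 = 779.9 (feasible in tier 2): TC = 33,900×£41.42 + (33,900/779.9)×96.6 + (779.9/2)×0.26×£41.42 = £1,412,536.37.
EOQ at £35.65 = 840.6 < 1400, so use break Q=1400: TC = 33,900×£35.65 + (33,900/1400.0)×96.6 + (1400.0/2)×0.26×£35.65 = £1,217,362.40.
Lowest total cost is £1,217,362.40 at Q = 1400.0.

Q* ≈ 1,400 sacks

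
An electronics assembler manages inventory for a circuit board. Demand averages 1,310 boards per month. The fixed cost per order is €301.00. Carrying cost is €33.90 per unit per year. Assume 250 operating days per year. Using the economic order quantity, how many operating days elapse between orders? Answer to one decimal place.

T ≈ 8.4 days

Annual demand D = 1,310 × 12 = 15,720.
The optimal lot size = √(2DS/H) = √(2 × 15,720 × 301 / 33.9) ≈ 528.35.
Cycle time = Q*/D × 250 = 528.35 / 15,720 × 250 ≈ 8.403 days.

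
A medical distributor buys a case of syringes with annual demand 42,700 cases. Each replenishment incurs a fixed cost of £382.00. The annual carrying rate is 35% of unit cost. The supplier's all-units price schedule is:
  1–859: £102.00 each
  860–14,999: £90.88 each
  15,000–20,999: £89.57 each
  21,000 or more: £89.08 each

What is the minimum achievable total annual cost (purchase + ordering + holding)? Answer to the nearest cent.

Holding cost per unit per year at price C is H = 0.35·C.
Evaluate total cost at each tier's feasible EOQ or, if the EOQ is below the tier, at the tier's minimum quantity.
Tier 1 (£102.00): EOQ = 955.9 exceeds tier's upper bound 859, so this tier is dominated.
EOQ at £90.88 = 1012.7 (feasible in tier 2): TC = 42,700×£90.88 + (42,700/1012.7)×382 + (1012.7/2)×0.35×£90.88 = £3,912,788.82.
EOQ at £89.57 = 1020.1 < 15000, so use break Q=15000: TC = 42,700×£89.57 + (42,700/15000.0)×382 + (15000.0/2)×0.35×£89.57 = £4,060,847.68.
EOQ at £89.08 = 1022.9 < 21000, so use break Q=21000: TC = 42,700×£89.08 + (42,700/21000.0)×382 + (21000.0/2)×0.35×£89.08 = £4,131,861.73.
Lowest total cost among the candidates is at Q = 1012.7.

TC* ≈ £3,912,788.82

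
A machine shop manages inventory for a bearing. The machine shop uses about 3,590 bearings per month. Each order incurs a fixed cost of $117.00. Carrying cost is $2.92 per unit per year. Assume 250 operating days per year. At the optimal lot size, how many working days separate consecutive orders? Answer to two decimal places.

T ≈ 10.78 days

Annual demand D = 3,590 × 12 = 43,080.
The optimal lot size = √(2DS/H) = √(2 × 43,080 × 117 / 2.92) ≈ 1858.04.
Cycle time = Q*/D × 250 = 1858.04 / 43,080 × 250 ≈ 10.782 days.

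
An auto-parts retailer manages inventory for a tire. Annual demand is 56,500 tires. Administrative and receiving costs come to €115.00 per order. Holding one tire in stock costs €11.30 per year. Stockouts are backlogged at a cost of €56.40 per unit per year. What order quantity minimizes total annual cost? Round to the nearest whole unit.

With planned backorders, Q* = √(2DS/H) · √((H+B)/B).
√(2DS/H) = √(2 × 56,500 × 115 / 11.3) = 1072.381.
√((H+B)/B) = √((11.3+56.4)/56.4) = 1.0956.
Q* ≈ 1174.908.

Q* ≈ 1,175 tires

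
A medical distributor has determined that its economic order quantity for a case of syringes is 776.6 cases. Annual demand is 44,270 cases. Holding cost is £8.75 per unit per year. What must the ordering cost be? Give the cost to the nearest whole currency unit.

The basic EOQ model gives Q* = √(2DS/H); rearrange for the unknown.
From Q* = √(2DS/H): S = Q*²H / (2D) = 776.6² × 8.75 / (2 × 44,270) = 59.6023.

S ≈ £60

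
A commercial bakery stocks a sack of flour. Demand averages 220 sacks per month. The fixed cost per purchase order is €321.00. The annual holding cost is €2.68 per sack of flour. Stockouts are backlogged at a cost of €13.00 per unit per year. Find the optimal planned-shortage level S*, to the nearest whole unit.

S* ≈ 149 sacks

Annual demand D = 220 × 12 = 2,640.
With planned backorders, Q* = √(2DS/H) · √((H+B)/B).
√(2DS/H) = √(2 × 2,640 × 321 / 2.68) = 795.247.
√((H+B)/B) = √((2.68+13)/13) = 1.0983.
Q* ≈ 873.380.
S* = Q* · H/(H+B) = 873.380 × 2.68/15.68 ≈ 149.277.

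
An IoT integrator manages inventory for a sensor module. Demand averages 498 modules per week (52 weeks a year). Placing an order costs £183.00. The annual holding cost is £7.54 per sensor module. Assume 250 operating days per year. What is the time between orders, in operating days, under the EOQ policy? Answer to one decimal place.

T ≈ 10.8 days

Annual demand D = 498 × 52 = 25,896.
EOQ = √(2DS/H) = √(2 × 25,896 × 183 / 7.54) ≈ 1121.17.
Cycle time = Q*/D × 250 = 1121.17 / 25,896 × 250 ≈ 10.824 days.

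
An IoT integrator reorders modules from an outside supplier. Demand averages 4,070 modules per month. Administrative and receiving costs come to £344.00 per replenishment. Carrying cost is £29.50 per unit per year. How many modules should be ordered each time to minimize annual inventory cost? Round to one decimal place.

Annual demand D = 4,070 × 12 = 48,840.
EOQ = √(2DS / H) = √(2 × 48,840 × 344 / 29.5).
= √(33,601,920 / 29.5) = √1,139,048.1356 ≈ 1067.262.

Q* ≈ 1,067.3 modules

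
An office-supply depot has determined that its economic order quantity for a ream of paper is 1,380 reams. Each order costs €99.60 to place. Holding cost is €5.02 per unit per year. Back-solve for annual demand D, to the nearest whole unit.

D ≈ 47,992 reams per year

Squaring Q* = √(2DS/H) gives Q*² = 2DS/H.
From Q* = √(2DS/H): D = Q*²H / (2S) = 1,380² × 5.02 / (2 × 99.6) = 47992.410.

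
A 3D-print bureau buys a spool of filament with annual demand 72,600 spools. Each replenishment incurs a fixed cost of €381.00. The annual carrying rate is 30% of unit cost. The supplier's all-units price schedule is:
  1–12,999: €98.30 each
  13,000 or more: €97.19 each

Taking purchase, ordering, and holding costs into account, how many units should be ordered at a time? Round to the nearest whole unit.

Holding cost per unit per year at price C is H = 0.30·C.
Candidates are each tier's EOQ (if it falls in that tier) and each price-break quantity.
EOQ at €98.30 = 1369.6 (feasible in tier 1): TC = 72,600×€98.30 + (72,600/1369.6)×381 + (1369.6/2)×0.30×€98.30 = €7,176,970.87.
EOQ at €97.19 = 1377.4 < 13000, so use break Q=13000: TC = 72,600×€97.19 + (72,600/13000.0)×381 + (13000.0/2)×0.30×€97.19 = €7,247,642.24.
Lowest total cost is €7,176,970.87 at Q = 1369.6.

Q* ≈ 1,370 spools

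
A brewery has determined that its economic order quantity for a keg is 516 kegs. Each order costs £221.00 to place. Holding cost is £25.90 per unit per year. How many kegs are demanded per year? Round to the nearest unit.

Invert the EOQ relation Q*² = 2DS/H.
From Q* = √(2DS/H): D = Q*²H / (2S) = 516² × 25.9 / (2 × 221) = 15601.879.

D ≈ 15,602 kegs per year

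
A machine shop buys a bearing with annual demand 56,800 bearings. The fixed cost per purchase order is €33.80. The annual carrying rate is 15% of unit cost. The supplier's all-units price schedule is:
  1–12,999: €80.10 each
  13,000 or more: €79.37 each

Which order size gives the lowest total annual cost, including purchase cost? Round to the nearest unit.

Q* ≈ 565 bearings

Holding cost per unit per year at price C is H = 0.15·C.
For each price level, check whether its EOQ is feasible; otherwise the best quantity at that price is the breakpoint.
EOQ at €80.10 = 565.3 (feasible in tier 1): TC = 56,800×€80.10 + (56,800/565.3)×33.8 + (565.3/2)×0.15×€80.10 = €4,556,472.18.
EOQ at €79.37 = 567.9 < 13000, so use break Q=13000: TC = 56,800×€79.37 + (56,800/13000.0)×33.8 + (13000.0/2)×0.15×€79.37 = €4,585,749.43.
Lowest total cost is €4,556,472.18 at Q = 565.3.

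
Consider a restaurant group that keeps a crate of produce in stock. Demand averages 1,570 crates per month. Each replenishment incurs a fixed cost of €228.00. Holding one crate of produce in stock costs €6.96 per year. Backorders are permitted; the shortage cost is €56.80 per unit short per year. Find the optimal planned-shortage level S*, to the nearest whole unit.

Annual demand D = 1,570 × 12 = 18,840.
With planned backorders, Q* = √(2DS/H) · √((H+B)/B).
√(2DS/H) = √(2 × 18,840 × 228 / 6.96) = 1111.011.
√((H+B)/B) = √((6.96+56.8)/56.8) = 1.0595.
Q* ≈ 1177.113.
S* = Q* · H/(H+B) = 1177.113 × 6.96/63.76 ≈ 128.493.

S* ≈ 128 crates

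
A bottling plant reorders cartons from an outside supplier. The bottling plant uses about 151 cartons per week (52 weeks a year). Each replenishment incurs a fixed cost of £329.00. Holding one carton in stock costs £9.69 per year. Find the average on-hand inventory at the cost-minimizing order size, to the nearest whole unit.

Average inventory ≈ 365 cartons

Annual demand D = 151 × 52 = 7,852.
Q* = √(2DS/H) = √(2 × 7,852 × 329 / 9.69) ≈ 730.20.
Average inventory = Q*/2 ≈ 730.20 / 2 = 365.099.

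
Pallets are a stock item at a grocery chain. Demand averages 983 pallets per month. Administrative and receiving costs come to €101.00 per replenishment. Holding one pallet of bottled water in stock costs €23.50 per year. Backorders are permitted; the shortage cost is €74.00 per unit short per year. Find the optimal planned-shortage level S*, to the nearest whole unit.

S* ≈ 88 pallets

Annual demand D = 983 × 12 = 11,796.
With planned backorders, Q* = √(2DS/H) · √((H+B)/B).
√(2DS/H) = √(2 × 11,796 × 101 / 23.5) = 318.426.
√((H+B)/B) = √((23.5+74)/74) = 1.1479.
Q* ≈ 365.507.
S* = Q* · H/(H+B) = 365.507 × 23.5/97.5 ≈ 88.097.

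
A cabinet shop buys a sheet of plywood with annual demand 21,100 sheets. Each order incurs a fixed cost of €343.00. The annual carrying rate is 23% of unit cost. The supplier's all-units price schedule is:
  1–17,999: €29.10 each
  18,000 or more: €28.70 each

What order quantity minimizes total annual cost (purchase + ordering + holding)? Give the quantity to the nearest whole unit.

Holding cost per unit per year at price C is H = 0.23·C.
Evaluate total cost at each tier's feasible EOQ or, if the EOQ is below the tier, at the tier's minimum quantity.
EOQ at €29.10 = 1470.6 (feasible in tier 1): TC = 21,100×€29.10 + (21,100/1470.6)×343 + (1470.6/2)×0.23×€29.10 = €623,852.69.
EOQ at €28.70 = 1480.8 < 18000, so use break Q=18000: TC = 21,100×€28.70 + (21,100/18000.0)×343 + (18000.0/2)×0.23×€28.70 = €665,381.07.
Lowest total cost is €623,852.69 at Q = 1470.6.

Q* ≈ 1,471 sheets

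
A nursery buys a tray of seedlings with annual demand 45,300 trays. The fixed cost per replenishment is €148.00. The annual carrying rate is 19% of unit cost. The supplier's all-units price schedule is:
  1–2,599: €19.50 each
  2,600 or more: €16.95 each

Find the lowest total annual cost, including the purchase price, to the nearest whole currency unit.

Holding cost per unit per year at price C is H = 0.19·C.
Evaluate total cost at each tier's feasible EOQ or, if the EOQ is below the tier, at the tier's minimum quantity.
EOQ at €19.50 = 1902.4 (feasible in tier 1): TC = 45,300×€19.50 + (45,300/1902.4)×148 + (1902.4/2)×0.19×€19.50 = €890,398.38.
EOQ at €16.95 = 2040.5 < 2600, so use break Q=2600: TC = 45,300×€16.95 + (45,300/2600.0)×148 + (2600.0/2)×0.19×€16.95 = €774,600.27.
Lowest total cost among the candidates is at Q = 2600.0.

TC* ≈ €774,600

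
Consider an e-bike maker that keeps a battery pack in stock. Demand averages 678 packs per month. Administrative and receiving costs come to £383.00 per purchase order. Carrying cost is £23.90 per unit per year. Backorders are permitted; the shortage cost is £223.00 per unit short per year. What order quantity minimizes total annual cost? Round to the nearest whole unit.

Q* ≈ 537 packs

Annual demand D = 678 × 12 = 8,136.
With planned backorders, Q* = √(2DS/H) · √((H+B)/B).
√(2DS/H) = √(2 × 8,136 × 383 / 23.9) = 510.647.
√((H+B)/B) = √((23.9+223)/223) = 1.0522.
Q* ≈ 537.315.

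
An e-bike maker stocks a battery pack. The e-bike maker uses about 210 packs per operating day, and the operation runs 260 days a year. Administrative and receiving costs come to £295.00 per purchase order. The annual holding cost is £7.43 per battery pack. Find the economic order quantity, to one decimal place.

Q* ≈ 2,082.2 packs

Annual demand D = 210 × 260 = 54,600.
EOQ = √(2DS / H) = √(2 × 54,600 × 295 / 7.43).
= √(32,214,000 / 7.43) = √4,335,666.218 ≈ 2082.226.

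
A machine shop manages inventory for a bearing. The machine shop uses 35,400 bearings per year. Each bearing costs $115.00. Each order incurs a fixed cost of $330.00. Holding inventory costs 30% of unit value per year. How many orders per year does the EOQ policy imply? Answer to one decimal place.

N ≈ 43.0 orders per year

Holding cost H = 0.30 × $115.00 = $34.5000 per unit per year.
Q* = √(2DS/H) = √(2 × 35,400 × 330 / 34.5) ≈ 822.93.
Orders per year = D / Q* = 35,400 / 822.93 ≈ 43.017.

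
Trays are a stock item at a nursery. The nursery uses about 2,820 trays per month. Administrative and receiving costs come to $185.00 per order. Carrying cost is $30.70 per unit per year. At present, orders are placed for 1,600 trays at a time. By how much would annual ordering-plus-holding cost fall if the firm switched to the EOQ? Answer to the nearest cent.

Extra cost ≈ $8,866.92 per year

Annual demand D = 2,820 × 12 = 33,840.
EOQ = √(2DS/H) = √(2 × 33,840 × 185 / 30.7) ≈ 638.63.
Cost at Q* = (D/Q*)S + (Q*/2)H = √(2DSH) ≈ $19,605.83.
Cost at Q = 1,600: (33,840/1,600)×185 + (1,600/2)×30.7 = $3,912.75 + $24,560.00 = $28,472.75.
Excess = $28,472.75 − $19,605.83 = $8,866.92.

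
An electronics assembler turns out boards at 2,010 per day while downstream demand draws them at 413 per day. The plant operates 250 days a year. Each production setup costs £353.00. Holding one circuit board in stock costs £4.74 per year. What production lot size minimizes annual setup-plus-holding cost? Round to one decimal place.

Q* ≈ 4,399.5 boards

Annual demand D = 413 × 250 = 103,250.
Production build-up factor (1 − d/p) = 1 − 413/2,010 = 0.7945.
Q* = √(2DS / (H(1 − d/p))) = √(2 × 103,250 × 353 / (4.74 × 0.7945)).
= √(72,894,500 / 3.7661) ≈ 4399.505.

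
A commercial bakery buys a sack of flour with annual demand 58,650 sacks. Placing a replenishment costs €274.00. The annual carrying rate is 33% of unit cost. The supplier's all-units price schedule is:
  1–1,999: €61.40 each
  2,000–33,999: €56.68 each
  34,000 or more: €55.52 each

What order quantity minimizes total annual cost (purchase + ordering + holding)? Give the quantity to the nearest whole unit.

Holding cost per unit per year at price C is H = 0.33·C.
Candidates are each tier's EOQ (if it falls in that tier) and each price-break quantity.
EOQ at €61.40 = 1259.5 (feasible in tier 1): TC = 58,650×€61.40 + (58,650/1259.5)×274 + (1259.5/2)×0.33×€61.40 = €3,626,629.11.
EOQ at €56.68 = 1310.8 < 2000, so use break Q=2000: TC = 58,650×€56.68 + (58,650/2000.0)×274 + (2000.0/2)×0.33×€56.68 = €3,351,021.45.
EOQ at €55.52 = 1324.5 < 34000, so use break Q=34000: TC = 58,650×€55.52 + (58,650/34000.0)×274 + (34000.0/2)×0.33×€55.52 = €3,568,187.85.
Lowest total cost is €3,351,021.45 at Q = 2000.0.

Q* ≈ 2,000 sacks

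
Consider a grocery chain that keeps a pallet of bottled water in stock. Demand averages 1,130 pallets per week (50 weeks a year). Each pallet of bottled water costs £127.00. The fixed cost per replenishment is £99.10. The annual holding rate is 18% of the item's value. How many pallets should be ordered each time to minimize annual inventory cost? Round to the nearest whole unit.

Annual demand D = 1,130 × 50 = 56,500.
Holding cost H = 0.18 × £127.00 = £22.8600 per unit per year.
EOQ = √(2DS / H) = √(2 × 56,500 × 99.1 / 22.86).
= √(11,198,300 / 22.86) = √489,864.392 ≈ 699.903.

Q* ≈ 700 pallets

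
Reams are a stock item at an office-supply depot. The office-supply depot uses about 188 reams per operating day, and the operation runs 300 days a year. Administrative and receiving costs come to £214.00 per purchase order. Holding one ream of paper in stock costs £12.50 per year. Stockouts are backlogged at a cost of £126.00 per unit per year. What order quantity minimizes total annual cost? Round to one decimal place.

Q* ≈ 1,457.0 reams

Annual demand D = 188 × 300 = 56,400.
With planned backorders, Q* = √(2DS/H) · √((H+B)/B).
√(2DS/H) = √(2 × 56,400 × 214 / 12.5) = 1389.653.
√((H+B)/B) = √((12.5+126)/126) = 1.0484.
Q* ≈ 1456.955.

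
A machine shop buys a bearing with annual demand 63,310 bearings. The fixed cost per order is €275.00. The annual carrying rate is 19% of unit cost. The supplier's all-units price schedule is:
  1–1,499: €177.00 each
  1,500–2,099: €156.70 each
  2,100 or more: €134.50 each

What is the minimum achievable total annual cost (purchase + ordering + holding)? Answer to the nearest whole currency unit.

Holding cost per unit per year at price C is H = 0.19·C.
For each price level, check whether its EOQ is feasible; otherwise the best quantity at that price is the breakpoint.
EOQ at €177.00 = 1017.5 (feasible in tier 1): TC = 63,310×€177.00 + (63,310/1017.5)×275 + (1017.5/2)×0.19×€177.00 = €11,240,090.07.
EOQ at €156.70 = 1081.4 < 1500, so use break Q=1500: TC = 63,310×€156.70 + (63,310/1500.0)×275 + (1500.0/2)×0.19×€156.70 = €9,954,613.58.
EOQ at €134.50 = 1167.3 < 2100, so use break Q=2100: TC = 63,310×€134.50 + (63,310/2100.0)×275 + (2100.0/2)×0.19×€134.50 = €8,550,318.35.
Lowest total cost among the candidates is at Q = 2100.0.

TC* ≈ €8,550,318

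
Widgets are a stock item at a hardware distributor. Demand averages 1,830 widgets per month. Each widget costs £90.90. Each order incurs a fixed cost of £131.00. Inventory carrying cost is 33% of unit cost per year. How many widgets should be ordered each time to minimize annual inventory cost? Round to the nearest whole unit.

Q* ≈ 438 widgets

Annual demand D = 1,830 × 12 = 21,960.
Holding cost H = 0.33 × £90.90 = £29.9970 per unit per year.
EOQ = √(2DS / H) = √(2 × 21,960 × 131 / 29.997).
= √(5,753,520 / 29.997) = √191,803.1803 ≈ 437.953.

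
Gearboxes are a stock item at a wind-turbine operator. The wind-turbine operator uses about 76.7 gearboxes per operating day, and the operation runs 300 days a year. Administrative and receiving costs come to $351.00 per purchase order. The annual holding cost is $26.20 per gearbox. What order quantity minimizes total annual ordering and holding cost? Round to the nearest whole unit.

Q* ≈ 785 gearboxes

Annual demand D = 76.7 × 300 = 23,010.
EOQ = √(2DS / H) = √(2 × 23,010 × 351 / 26.2).
= √(16,153,020 / 26.2) = √616,527.4809 ≈ 785.193.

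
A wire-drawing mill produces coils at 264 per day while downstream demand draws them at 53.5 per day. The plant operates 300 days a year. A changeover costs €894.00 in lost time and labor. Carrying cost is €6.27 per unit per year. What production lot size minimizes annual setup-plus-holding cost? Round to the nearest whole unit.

Annual demand D = 53.5 × 300 = 16,050.
Production build-up factor (1 − d/p) = 1 − 53.5/264 = 0.7973.
Q* = √(2DS / (H(1 − d/p))) = √(2 × 16,050 × 894 / (6.27 × 0.7973)).
= √(28,697,400 / 4.9994) ≈ 2395.871.

Q* ≈ 2,396 coils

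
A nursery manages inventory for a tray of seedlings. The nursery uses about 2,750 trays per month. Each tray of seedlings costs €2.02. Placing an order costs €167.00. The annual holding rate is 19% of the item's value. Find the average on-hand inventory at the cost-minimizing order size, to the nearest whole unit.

Average inventory ≈ 2,679 trays

Annual demand D = 2,750 × 12 = 33,000.
Holding cost H = 0.19 × €2.02 = €0.3838 per unit per year.
EOQ = √(2DS/H) = √(2 × 33,000 × 167 / 0.3838) ≈ 5358.93.
Average inventory = Q*/2 ≈ 5358.93 / 2 = 2679.463.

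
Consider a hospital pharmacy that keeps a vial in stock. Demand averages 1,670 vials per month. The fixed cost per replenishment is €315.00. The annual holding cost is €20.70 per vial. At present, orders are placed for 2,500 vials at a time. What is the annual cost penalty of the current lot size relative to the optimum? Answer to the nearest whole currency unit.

Extra cost ≈ €12,234 per year

Annual demand D = 1,670 × 12 = 20,040.
EOQ = √(2DS/H) = √(2 × 20,040 × 315 / 20.7) ≈ 780.97.
Cost at Q* = (D/Q*)S + (Q*/2)H = √(2DSH) ≈ €16,166.06.
Cost at Q = 2,500: (20,040/2,500)×315 + (2,500/2)×20.7 = €2,525.04 + €25,875.00 = €28,400.04.
Excess = €28,400.04 − €16,166.06 = €12,233.98.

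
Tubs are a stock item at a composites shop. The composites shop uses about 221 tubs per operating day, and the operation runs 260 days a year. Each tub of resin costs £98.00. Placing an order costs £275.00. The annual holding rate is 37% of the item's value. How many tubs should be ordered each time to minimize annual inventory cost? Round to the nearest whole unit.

Q* ≈ 934 tubs

Annual demand D = 221 × 260 = 57,460.
Holding cost H = 0.37 × £98.00 = £36.2600 per unit per year.
EOQ = √(2DS / H) = √(2 × 57,460 × 275 / 36.26).
= √(31,603,000 / 36.26) = √871,566.4644 ≈ 933.577.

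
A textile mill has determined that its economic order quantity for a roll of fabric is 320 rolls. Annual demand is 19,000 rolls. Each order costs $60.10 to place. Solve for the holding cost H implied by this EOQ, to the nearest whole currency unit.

H ≈ $22

Invert the EOQ relation Q*² = 2DS/H.
From Q* = √(2DS/H): H = 2DS / Q*² = 2 × 19,000 × 60.1 / 320² = 22.3027.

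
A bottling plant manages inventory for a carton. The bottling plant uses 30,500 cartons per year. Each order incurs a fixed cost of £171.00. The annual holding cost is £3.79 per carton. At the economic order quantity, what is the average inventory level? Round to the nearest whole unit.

EOQ = √(2DS/H) = √(2 × 30,500 × 171 / 3.79) ≈ 1658.99.
Average inventory = Q*/2 ≈ 1658.99 / 2 = 829.494.

Average inventory ≈ 829 cartons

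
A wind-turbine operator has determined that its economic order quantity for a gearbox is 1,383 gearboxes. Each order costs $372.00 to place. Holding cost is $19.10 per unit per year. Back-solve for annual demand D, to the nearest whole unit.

D ≈ 49,103 gearboxes per year

Squaring Q* = √(2DS/H) gives Q*² = 2DS/H.
From Q* = √(2DS/H): D = Q*²H / (2S) = 1,383² × 19.1 / (2 × 372) = 49102.634.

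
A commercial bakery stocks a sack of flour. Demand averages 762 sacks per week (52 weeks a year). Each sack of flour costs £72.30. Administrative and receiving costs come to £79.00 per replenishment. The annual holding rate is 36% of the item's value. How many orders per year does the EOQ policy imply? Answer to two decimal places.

N ≈ 80.79 orders per year

Annual demand D = 762 × 52 = 39,624.
Holding cost H = 0.36 × £72.30 = £26.0280 per unit per year.
EOQ = √(2DS/H) = √(2 × 39,624 × 79 / 26.028) ≈ 490.44.
Orders per year = D / Q* = 39,624 / 490.44 ≈ 80.792.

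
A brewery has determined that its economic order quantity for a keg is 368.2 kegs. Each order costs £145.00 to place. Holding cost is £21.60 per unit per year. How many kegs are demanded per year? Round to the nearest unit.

Invert the EOQ relation Q*² = 2DS/H.
From Q* = √(2DS/H): D = Q*²H / (2S) = 368.2² × 21.6 / (2 × 145) = 10097.720.

D ≈ 10,098 kegs per year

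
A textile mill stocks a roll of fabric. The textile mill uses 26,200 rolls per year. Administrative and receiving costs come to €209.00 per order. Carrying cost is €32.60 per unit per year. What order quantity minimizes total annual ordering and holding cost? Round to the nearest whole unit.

EOQ = √(2DS / H) = √(2 × 26,200 × 209 / 32.6).
= √(10,951,600 / 32.6) = √335,938.6503 ≈ 579.602.

Q* ≈ 580 rolls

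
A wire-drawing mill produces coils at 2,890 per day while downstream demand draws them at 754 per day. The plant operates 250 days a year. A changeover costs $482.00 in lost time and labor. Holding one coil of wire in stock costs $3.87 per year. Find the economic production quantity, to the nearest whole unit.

Annual demand D = 754 × 250 = 188,500.
Production build-up factor (1 − d/p) = 1 − 754/2,890 = 0.7391.
Q* = √(2DS / (H(1 − d/p))) = √(2 × 188,500 × 482 / (3.87 × 0.7391)).
= √(181,714,000 / 2.8603) ≈ 7970.526.

Q* ≈ 7,971 coils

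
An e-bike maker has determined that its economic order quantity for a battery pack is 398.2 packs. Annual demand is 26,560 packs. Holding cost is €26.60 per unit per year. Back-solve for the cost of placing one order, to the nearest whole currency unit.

The basic EOQ model gives Q* = √(2DS/H); rearrange for the unknown.
From Q* = √(2DS/H): S = Q*²H / (2D) = 398.2² × 26.6 / (2 × 26,560) = 79.4010.

S ≈ €79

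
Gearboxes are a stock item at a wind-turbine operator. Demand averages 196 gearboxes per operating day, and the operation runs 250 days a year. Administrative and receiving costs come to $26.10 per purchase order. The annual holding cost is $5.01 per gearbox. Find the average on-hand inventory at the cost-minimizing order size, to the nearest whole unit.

Average inventory ≈ 357 gearboxes

Annual demand D = 196 × 250 = 49,000.
Q* = √(2DS/H) = √(2 × 49,000 × 26.1 / 5.01) ≈ 714.52.
Average inventory = Q*/2 ≈ 714.52 / 2 = 357.260.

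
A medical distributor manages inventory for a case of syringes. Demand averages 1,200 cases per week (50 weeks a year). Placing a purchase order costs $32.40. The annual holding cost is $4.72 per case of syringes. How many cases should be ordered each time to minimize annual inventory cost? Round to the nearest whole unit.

Q* ≈ 908 cases

Annual demand D = 1,200 × 50 = 60,000.
EOQ = √(2DS / H) = √(2 × 60,000 × 32.4 / 4.72).
= √(3,888,000 / 4.72) = √823,728.8136 ≈ 907.595.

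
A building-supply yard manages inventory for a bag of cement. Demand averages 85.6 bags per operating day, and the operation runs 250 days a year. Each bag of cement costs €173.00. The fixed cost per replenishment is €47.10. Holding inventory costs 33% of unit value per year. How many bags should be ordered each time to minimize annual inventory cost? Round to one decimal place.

Annual demand D = 85.6 × 250 = 21,400.
Holding cost H = 0.33 × €173.00 = €57.0900 per unit per year.
EOQ = √(2DS / H) = √(2 × 21,400 × 47.1 / 57.09).
= √(2,015,880 / 57.09) = √35,310.5623 ≈ 187.911.

Q* ≈ 187.9 bags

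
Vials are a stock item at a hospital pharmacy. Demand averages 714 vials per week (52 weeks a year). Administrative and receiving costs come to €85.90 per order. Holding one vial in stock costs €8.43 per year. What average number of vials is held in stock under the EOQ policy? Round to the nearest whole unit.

Annual demand D = 714 × 52 = 37,128.
EOQ = √(2DS/H) = √(2 × 37,128 × 85.9 / 8.43) ≈ 869.86.
Average inventory = Q*/2 ≈ 869.86 / 2 = 434.929.

Average inventory ≈ 435 vials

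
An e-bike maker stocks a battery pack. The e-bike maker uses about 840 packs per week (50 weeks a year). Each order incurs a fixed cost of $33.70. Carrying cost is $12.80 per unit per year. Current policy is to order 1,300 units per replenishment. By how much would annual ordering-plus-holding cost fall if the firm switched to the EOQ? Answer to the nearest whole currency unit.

Annual demand D = 840 × 50 = 42,000.
EOQ = √(2DS/H) = √(2 × 42,000 × 33.7 / 12.8) ≈ 470.27.
Cost at Q* = (D/Q*)S + (Q*/2)H = √(2DSH) ≈ $6,019.49.
Cost at Q = 1,300: (42,000/1,300)×33.7 + (1,300/2)×12.8 = $1,088.77 + $8,320.00 = $9,408.77.
Excess = $9,408.77 − $6,019.49 = $3,389.28.

Extra cost ≈ $3,389 per year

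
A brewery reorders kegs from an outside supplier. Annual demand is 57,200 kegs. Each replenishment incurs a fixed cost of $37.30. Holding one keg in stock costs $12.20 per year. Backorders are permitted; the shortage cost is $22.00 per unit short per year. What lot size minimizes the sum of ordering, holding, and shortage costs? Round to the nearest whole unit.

Q* ≈ 737 kegs

With planned backorders, Q* = √(2DS/H) · √((H+B)/B).
√(2DS/H) = √(2 × 57,200 × 37.3 / 12.2) = 591.408.
√((H+B)/B) = √((12.2+22)/22) = 1.2468.
Q* ≈ 737.376.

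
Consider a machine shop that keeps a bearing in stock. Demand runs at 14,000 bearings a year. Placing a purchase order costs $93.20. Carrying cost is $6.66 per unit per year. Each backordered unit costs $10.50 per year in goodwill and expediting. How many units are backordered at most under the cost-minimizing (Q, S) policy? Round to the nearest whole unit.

S* ≈ 311 bearings

With planned backorders, Q* = √(2DS/H) · √((H+B)/B).
√(2DS/H) = √(2 × 14,000 × 93.2 / 6.66) = 625.965.
√((H+B)/B) = √((6.66+10.5)/10.5) = 1.2784.
Q* ≈ 800.228.
S* = Q* · H/(H+B) = 800.228 × 6.66/17.16 ≈ 310.578.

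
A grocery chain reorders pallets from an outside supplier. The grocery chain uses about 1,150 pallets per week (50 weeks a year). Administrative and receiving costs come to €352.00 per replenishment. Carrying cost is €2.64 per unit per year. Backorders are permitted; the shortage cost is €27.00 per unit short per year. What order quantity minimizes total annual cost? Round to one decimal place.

Annual demand D = 1,150 × 50 = 57,500.
With planned backorders, Q* = √(2DS/H) · √((H+B)/B).
√(2DS/H) = √(2 × 57,500 × 352 / 2.64) = 3915.780.
√((H+B)/B) = √((2.64+27)/27) = 1.0477.
Q* ≈ 4102.754.

Q* ≈ 4,102.8 pallets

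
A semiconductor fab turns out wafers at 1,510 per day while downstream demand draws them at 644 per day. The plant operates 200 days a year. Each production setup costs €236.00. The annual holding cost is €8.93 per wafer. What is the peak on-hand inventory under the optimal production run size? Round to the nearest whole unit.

I_max ≈ 1,976 wafers

Annual demand D = 644 × 200 = 128,800.
Production build-up factor (1 − d/p) = 1 − 644/1,510 = 0.5735.
Q* = √(2DS / (H(1 − d/p))) = √(2 × 128,800 × 236 / (8.93 × 0.5735)).
= √(60,793,600 / 5.1214) ≈ 3445.345.
Maximum inventory = Q*(1 − d/p) = 3445.345 × 0.5735 ≈ 1975.940.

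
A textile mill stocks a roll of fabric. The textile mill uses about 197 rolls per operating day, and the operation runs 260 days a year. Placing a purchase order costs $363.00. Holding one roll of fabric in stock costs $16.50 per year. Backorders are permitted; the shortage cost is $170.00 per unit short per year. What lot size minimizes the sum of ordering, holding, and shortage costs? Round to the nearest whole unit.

Annual demand D = 197 × 260 = 51,220.
With planned backorders, Q* = √(2DS/H) · √((H+B)/B).
√(2DS/H) = √(2 × 51,220 × 363 / 16.5) = 1501.226.
√((H+B)/B) = √((16.5+170)/170) = 1.0474.
Q* ≈ 1572.393.

Q* ≈ 1,572 rolls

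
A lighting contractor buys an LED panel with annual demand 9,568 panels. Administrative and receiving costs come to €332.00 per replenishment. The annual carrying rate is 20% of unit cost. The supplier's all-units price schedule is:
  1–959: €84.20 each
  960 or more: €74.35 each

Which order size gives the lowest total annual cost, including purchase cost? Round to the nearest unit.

Holding cost per unit per year at price C is H = 0.20·C.
For each price level, check whether its EOQ is feasible; otherwise the best quantity at that price is the breakpoint.
EOQ at €84.20 = 614.2 (feasible in tier 1): TC = 9,568×€84.20 + (9,568/614.2)×332 + (614.2/2)×0.20×€84.20 = €815,969.06.
EOQ at €74.35 = 653.6 < 960, so use break Q=960: TC = 9,568×€74.35 + (9,568/960.0)×332 + (960.0/2)×0.20×€74.35 = €721,827.33.
Lowest total cost is €721,827.33 at Q = 960.0.

Q* ≈ 960 panels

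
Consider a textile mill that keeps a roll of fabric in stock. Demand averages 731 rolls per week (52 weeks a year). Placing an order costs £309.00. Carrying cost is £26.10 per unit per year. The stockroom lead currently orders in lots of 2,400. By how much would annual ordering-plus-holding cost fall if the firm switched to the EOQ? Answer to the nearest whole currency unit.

Annual demand D = 731 × 52 = 38,012.
EOQ = √(2DS/H) = √(2 × 38,012 × 309 / 26.1) ≈ 948.71.
Cost at Q* = (D/Q*)S + (Q*/2)H = √(2DSH) ≈ £24,761.38.
Cost at Q = 2,400: (38,012/2,400)×309 + (2,400/2)×26.1 = £4,894.05 + £31,320.00 = £36,214.04.
Excess = £36,214.04 − £24,761.38 = £11,452.66.

Extra cost ≈ £11,453 per year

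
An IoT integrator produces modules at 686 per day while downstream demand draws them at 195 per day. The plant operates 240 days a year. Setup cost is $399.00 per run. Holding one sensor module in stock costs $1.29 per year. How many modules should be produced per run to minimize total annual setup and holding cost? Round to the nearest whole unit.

Annual demand D = 195 × 240 = 46,800.
Production build-up factor (1 − d/p) = 1 − 195/686 = 0.7157.
Q* = √(2DS / (H(1 − d/p))) = √(2 × 46,800 × 399 / (1.29 × 0.7157)).
= √(37,346,400 / 0.9233) ≈ 6359.908.

Q* ≈ 6,360 modules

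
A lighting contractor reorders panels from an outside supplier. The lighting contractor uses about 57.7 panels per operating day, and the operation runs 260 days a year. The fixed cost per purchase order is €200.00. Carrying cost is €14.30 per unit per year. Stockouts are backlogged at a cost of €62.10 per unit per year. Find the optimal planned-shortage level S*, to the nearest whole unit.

Annual demand D = 57.7 × 260 = 15,002.
With planned backorders, Q* = √(2DS/H) · √((H+B)/B).
√(2DS/H) = √(2 × 15,002 × 200 / 14.3) = 647.793.
√((H+B)/B) = √((14.3+62.1)/62.1) = 1.1092.
Q* ≈ 718.518.
S* = Q* · H/(H+B) = 718.518 × 14.3/76.4 ≈ 134.487.

S* ≈ 134 panels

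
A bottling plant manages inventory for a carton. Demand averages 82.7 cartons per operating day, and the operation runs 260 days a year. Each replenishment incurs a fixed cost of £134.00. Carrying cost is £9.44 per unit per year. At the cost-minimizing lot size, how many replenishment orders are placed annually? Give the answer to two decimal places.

N ≈ 27.52 orders per year

Annual demand D = 82.7 × 260 = 21,502.
EOQ = √(2DS/H) = √(2 × 21,502 × 134 / 9.44) ≈ 781.31.
Orders per year = D / Q* = 21,502 / 781.31 ≈ 27.521.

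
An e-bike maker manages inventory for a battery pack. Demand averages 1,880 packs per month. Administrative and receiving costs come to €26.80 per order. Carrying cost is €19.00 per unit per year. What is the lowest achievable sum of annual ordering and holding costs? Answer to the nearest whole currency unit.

TC* ≈ €4,793

Annual demand D = 1,880 × 12 = 22,560.
Q* = √(2DS/H) = √(2 × 22,560 × 26.8 / 19) ≈ 252.28.
At the optimum the two cost components are equal, so total cost = 2·(Q*/2)H = Q*·H.
Minimum total = √(2DSH) = √(2 × 22,560 × 26.8 × 19) ≈ 4793.235.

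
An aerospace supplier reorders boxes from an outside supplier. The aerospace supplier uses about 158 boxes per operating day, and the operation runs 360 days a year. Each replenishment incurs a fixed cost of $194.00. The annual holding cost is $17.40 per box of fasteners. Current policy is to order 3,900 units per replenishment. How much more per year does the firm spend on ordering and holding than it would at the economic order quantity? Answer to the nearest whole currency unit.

Annual demand D = 158 × 360 = 56,880.
EOQ = √(2DS/H) = √(2 × 56,880 × 194 / 17.4) ≈ 1126.21.
Cost at Q* = (D/Q*)S + (Q*/2)H = √(2DSH) ≈ $19,596.13.
Cost at Q = 3,900: (56,880/3,900)×194 + (3,900/2)×17.4 = $2,829.42 + $33,930.00 = $36,759.42.
Excess = $36,759.42 − $19,596.13 = $17,163.29.

Extra cost ≈ $17,163 per year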